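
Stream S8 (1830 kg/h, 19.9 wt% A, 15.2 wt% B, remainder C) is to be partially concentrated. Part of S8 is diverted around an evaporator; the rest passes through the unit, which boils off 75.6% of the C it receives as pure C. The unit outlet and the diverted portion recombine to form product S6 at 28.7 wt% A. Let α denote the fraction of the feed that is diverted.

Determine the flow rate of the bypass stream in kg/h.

All 1830×0.199 = 364.17 kg/h of A reaches S6, so S6 = 364.17/0.287 = 1268.9 kg/h and vapour = 561.11 kg/h.
The evaporator receives (1−α)·1830 of feed at 0.649 C and removes 0.756 of that C:
0.756×0.649×(1−α)×1830 = 561.11
(1−α) = 561.11/897.88 = 0.6249;  α = 0.3751.
Bypass flow = 0.3751×1830 = 686.37 kg/h.

686.4 kg/h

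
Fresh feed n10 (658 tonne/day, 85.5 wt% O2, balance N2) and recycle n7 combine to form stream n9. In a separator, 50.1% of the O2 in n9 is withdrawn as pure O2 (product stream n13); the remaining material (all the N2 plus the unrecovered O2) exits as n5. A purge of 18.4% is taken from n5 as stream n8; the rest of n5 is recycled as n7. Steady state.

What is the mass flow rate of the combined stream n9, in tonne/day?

1468 tonne/day

N2 enters only via n10 and leaves only via the purge: 658×0.145 = 0.184×(N2 in n5), and the separator passes all N2, so N2 in n9 = N2 in n5 = 518.53 tonne/day.
O2 in n9: m_A = 658×0.855 + (1−0.184)·(1−0.501)·m_A, so m_A = 562.59/0.5928 = 949.01 tonne/day.
n9 = 949.01 + 518.53 = 1467.5 tonne/day.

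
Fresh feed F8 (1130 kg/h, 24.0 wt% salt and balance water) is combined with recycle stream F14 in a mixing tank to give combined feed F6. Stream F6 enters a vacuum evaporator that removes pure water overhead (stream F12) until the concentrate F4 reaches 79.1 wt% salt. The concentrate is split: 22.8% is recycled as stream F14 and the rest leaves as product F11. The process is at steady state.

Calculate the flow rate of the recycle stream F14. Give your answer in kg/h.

101.3 kg/h

Overall salt balance (none leaves overhead): salt in fresh feed = salt in product, i.e. 1130×0.240 = (1−0.228)·F4·0.791.
F4 = 271.2/(0.791×0.772) = 444.12 kg/h.
Recycle F14 = 0.228×444.12 = 101.26 kg/h.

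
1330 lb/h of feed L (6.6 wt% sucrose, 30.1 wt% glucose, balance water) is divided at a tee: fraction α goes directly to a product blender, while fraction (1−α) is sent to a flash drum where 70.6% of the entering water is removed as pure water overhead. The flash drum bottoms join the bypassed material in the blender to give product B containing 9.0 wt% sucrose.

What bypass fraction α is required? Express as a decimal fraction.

All 1330×0.066 = 87.78 lb/h of sucrose reaches B, so B = 87.78/0.090 = 975.33 lb/h and vapour = 354.67 lb/h.
The evaporator receives (1−α)·1330 of feed at 0.633 water and removes 0.706 of that water:
0.706×0.633×(1−α)×1330 = 354.67
(1−α) = 354.67/594.37 = 0.5967;  α = 0.4033.

0.403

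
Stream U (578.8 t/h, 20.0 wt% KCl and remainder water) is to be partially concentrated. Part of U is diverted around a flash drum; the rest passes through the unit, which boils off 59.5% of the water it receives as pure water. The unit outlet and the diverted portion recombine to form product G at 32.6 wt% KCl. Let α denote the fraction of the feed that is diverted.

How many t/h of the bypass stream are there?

All 578.8×0.200 = 115.76 t/h of KCl reaches G, so G = 115.76/0.326 = 355.09 t/h and vapour = 223.71 t/h.
The evaporator receives (1−α)·578.8 of feed at 0.800 water and removes 0.595 of that water:
0.595×0.800×(1−α)×578.8 = 223.71
(1−α) = 223.71/275.51 = 0.8120;  α = 0.1880.
Bypass flow = 0.1880×578.8 = 108.83 t/h.

108.8 t/h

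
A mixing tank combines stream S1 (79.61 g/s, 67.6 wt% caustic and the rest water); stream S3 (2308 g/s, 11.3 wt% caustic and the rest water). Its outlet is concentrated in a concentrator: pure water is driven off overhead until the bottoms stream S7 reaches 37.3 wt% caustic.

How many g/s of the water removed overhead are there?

caustic entering = 79.61×0.676 + 2308×0.113 = 314.62 g/s.
All caustic reports to S7, so S7 = 314.62/0.373 = 843.49 g/s.
Total feed = 2387.6 g/s; overhead = 2387.6 − 843.49 = 1544.1 g/s.

1544 g/s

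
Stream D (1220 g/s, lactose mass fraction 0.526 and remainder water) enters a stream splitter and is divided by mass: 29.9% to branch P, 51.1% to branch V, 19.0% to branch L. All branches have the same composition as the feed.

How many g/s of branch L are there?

Branch L flow = 0.190×1220 = 231.8 g/s.

231.8 g/s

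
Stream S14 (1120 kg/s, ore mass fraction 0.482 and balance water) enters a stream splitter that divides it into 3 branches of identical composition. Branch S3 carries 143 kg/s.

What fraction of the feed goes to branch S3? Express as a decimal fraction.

0.128

Fraction to S3 = 143/1120 = 0.1277.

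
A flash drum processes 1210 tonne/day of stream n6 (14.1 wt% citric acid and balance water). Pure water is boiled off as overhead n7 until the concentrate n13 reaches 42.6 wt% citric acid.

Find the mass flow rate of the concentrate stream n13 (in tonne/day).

citric acid is conserved: 1210×0.141 = 170.61 tonne/day all reports to the concentrate.
Concentrate = 170.61/(target fraction) = 400.49 tonne/day.

400.5 tonne/day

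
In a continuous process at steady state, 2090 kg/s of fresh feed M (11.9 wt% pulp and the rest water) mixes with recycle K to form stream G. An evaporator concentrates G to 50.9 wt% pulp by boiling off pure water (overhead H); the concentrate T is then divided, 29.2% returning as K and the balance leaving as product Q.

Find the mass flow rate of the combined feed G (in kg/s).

Overall pulp balance (none leaves overhead): pulp in fresh feed = pulp in product, i.e. 2090×0.119 = (1−0.292)·T·0.509.
T = 248.71/(0.509×0.708) = 690.15 kg/s.
Recycle K = 0.292×690.15 = 201.52 kg/s.
Combined feed G = 2090 + 201.52 = 2291.5 kg/s.

2292 kg/s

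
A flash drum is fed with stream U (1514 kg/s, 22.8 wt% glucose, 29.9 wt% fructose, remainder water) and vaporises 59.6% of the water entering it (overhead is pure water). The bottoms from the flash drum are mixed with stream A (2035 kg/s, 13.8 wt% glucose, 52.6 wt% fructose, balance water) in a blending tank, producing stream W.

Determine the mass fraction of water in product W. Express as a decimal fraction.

0.312

Vapour removed = 0.596×0.473×1514 = 426.81 kg/s; concentrate = 1087.2 kg/s.
water reaching the mixer = 289.31 (from concentrate) + 2035×0.336 = 973.07 kg/s.
Product flow = 1087.2 + 2035 = 3122.2 kg/s; water fraction = 0.312.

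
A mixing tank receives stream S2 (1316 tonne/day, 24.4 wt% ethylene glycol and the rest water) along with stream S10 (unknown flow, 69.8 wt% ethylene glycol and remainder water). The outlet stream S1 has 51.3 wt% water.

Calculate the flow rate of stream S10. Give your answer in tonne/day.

Let S10 be the unknown flow. Total out = 1316 + S10.
water balance: 994.9 + 0.302·S10 = 0.513·(1316 + S10)
(0.302 − 0.513)·S10 = 0.513×1316 − 994.9 = -319.79
S10 = -319.79 / -0.211 = 1515.6 tonne/day

1516 tonne/day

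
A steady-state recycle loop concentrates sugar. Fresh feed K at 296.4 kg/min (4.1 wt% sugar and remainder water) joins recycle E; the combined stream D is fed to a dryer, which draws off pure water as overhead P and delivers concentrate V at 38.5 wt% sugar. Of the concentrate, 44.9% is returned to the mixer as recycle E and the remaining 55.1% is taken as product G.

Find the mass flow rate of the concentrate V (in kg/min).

Overall sugar balance (none leaves overhead): sugar in fresh feed = sugar in product, i.e. 296.4×0.041 = (1−0.449)·V·0.385.
V = 12.152/(0.385×0.551) = 57.286 kg/min.

57.29 kg/min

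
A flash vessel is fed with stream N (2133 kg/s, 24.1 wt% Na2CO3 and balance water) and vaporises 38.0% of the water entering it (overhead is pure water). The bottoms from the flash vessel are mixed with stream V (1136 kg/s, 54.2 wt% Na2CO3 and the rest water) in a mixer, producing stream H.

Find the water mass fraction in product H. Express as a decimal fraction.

Vapour removed = 0.380×0.759×2133 = 615.2 kg/s; concentrate = 1517.8 kg/s.
water reaching the mixer = 1003.7 (from concentrate) + 1136×0.458 = 1524 kg/s.
Product flow = 1517.8 + 1136 = 2653.8 kg/s; water fraction = 0.5743.

0.5743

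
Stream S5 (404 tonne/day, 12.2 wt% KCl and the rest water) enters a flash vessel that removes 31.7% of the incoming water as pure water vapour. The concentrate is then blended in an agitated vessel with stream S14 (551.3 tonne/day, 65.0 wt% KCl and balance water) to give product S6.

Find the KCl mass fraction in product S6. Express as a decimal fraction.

Vapour removed = 0.317×0.878×404 = 112.44 tonne/day; concentrate = 291.56 tonne/day.
KCl reaching the mixer = 49.288 (from concentrate) + 551.3×0.650 = 407.63 tonne/day.
Product flow = 291.56 + 551.3 = 842.86 tonne/day; KCl fraction = 0.4836.

0.4836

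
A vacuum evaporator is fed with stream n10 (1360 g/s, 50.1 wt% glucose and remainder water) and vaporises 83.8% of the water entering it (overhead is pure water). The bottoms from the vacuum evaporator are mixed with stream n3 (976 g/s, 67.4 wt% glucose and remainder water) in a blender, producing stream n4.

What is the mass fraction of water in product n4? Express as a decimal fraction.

0.2422

Vapour removed = 0.838×0.499×1360 = 568.7 g/s; concentrate = 791.3 g/s.
water reaching the mixer = 109.94 (from concentrate) + 976×0.326 = 428.12 g/s.
Product flow = 791.3 + 976 = 1767.3 g/s; water fraction = 0.2422.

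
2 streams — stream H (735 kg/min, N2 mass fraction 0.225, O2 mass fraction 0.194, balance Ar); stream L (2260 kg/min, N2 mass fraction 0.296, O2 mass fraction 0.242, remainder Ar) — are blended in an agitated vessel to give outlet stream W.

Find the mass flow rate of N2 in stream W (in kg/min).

834.3 kg/min

N2 out = N2 in = 735×0.225 + 2260×0.296 = 834.33 kg/min.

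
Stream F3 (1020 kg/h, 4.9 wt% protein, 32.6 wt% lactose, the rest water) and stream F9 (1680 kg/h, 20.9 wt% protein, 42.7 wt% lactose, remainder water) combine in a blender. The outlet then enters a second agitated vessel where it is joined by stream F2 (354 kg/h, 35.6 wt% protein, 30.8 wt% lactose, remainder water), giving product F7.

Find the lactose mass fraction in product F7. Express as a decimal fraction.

Overall, product flow = 3054 kg/h.
lactose in = 1020×0.326 + 1680×0.427 + 354×0.308 = 1158.9 kg/h.
lactose fraction in F7 = 0.3795.

0.3795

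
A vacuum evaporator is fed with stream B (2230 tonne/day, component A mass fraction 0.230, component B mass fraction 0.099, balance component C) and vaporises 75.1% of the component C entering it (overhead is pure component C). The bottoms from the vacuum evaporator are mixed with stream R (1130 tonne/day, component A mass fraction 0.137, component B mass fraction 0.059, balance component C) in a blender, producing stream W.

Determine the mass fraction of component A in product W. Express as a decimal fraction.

0.299

Vapour removed = 0.751×0.671×2230 = 1123.7 tonne/day; concentrate = 1106.3 tonne/day.
component A reaching the mixer = 512.9 (from concentrate) + 1130×0.137 = 667.71 tonne/day.
Product flow = 1106.3 + 1130 = 2236.3 tonne/day; component A fraction = 0.299.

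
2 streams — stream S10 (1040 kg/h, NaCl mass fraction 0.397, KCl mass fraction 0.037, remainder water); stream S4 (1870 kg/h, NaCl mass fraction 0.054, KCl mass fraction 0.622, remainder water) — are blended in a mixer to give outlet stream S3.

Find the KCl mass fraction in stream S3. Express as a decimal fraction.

0.413

Total flow out = 1040 + 1870 = 2910 kg/h.
KCl in = 1040×0.037 + 1870×0.622 = 1201.6 kg/h.
KCl mass fraction in S3 = 1201.6/2910 = 0.413.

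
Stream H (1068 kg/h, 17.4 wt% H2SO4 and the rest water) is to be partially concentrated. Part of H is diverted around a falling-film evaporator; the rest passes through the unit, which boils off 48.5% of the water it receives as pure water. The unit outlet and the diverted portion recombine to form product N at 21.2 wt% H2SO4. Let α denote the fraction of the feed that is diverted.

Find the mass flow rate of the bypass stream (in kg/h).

590.1 kg/h

All 1068×0.174 = 185.83 kg/h of H2SO4 reaches N, so N = 185.83/0.212 = 876.57 kg/h and vapour = 191.43 kg/h.
The evaporator receives (1−α)·1068 of feed at 0.826 water and removes 0.485 of that water:
0.485×0.826×(1−α)×1068 = 191.43
(1−α) = 191.43/427.85 = 0.4474;  α = 0.5526.
Bypass flow = 0.5526×1068 = 590.14 kg/h.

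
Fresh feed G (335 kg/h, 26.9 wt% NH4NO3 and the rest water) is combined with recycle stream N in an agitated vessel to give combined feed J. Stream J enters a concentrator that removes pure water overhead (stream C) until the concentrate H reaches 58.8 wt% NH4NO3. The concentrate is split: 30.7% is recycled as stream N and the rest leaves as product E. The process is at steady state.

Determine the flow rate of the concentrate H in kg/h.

Overall NH4NO3 balance (none leaves overhead): NH4NO3 in fresh feed = NH4NO3 in product, i.e. 335×0.269 = (1−0.307)·H·0.588.
H = 90.115/(0.588×0.693) = 221.15 kg/h.

221.1 kg/h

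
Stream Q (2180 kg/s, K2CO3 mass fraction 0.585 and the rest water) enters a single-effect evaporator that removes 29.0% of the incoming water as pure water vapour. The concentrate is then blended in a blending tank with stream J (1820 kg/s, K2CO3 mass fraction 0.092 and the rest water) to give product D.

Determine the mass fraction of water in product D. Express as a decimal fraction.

0.614

Vapour removed = 0.290×0.415×2180 = 262.36 kg/s; concentrate = 1917.6 kg/s.
water reaching the mixer = 642.34 (from concentrate) + 1820×0.908 = 2294.9 kg/s.
Product flow = 1917.6 + 1820 = 3737.6 kg/s; water fraction = 0.614.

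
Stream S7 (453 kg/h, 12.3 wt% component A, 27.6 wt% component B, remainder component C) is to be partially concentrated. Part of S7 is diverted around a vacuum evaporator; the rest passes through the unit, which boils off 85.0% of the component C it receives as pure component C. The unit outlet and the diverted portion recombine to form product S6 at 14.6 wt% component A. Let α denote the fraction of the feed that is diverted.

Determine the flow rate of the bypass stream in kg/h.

All 453×0.123 = 55.719 kg/h of component A reaches S6, so S6 = 55.719/0.146 = 381.64 kg/h and vapour = 71.363 kg/h.
The evaporator receives (1−α)·453 of feed at 0.601 component C and removes 0.850 of that component C:
0.850×0.601×(1−α)×453 = 71.363
(1−α) = 71.363/231.42 = 0.3084;  α = 0.6916.
Bypass flow = 0.6916×453 = 313.31 kg/h.

313.3 kg/h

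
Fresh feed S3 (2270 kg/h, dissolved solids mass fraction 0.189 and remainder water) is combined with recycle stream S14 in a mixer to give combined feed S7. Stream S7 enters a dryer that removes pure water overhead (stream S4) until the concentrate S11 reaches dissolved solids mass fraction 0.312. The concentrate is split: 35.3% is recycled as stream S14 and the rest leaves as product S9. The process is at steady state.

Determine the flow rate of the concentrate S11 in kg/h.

Overall dissolved solids balance (none leaves overhead): dissolved solids in fresh feed = dissolved solids in product, i.e. 2270×0.189 = (1−0.353)·S11·0.312.
S11 = 429.03/(0.312×0.647) = 2125.3 kg/h.

2125 kg/h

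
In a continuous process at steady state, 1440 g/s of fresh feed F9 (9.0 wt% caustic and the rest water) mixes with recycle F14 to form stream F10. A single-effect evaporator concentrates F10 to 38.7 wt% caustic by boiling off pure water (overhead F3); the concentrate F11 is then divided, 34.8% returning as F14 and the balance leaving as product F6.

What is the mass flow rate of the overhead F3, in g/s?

1105 g/s

Overall caustic balance (none leaves overhead): caustic in fresh feed = caustic in product, i.e. 1440×0.090 = (1−0.348)·F11·0.387.
F11 = 129.6/(0.387×0.652) = 513.63 g/s.
Recycle F14 = 0.348×513.63 = 178.74 g/s.
Combined feed F10 = 1440 + 178.74 = 1618.7 g/s.
Overhead F3 = F10 − F11 = 1618.7 − 513.63 = 1105.1 g/s.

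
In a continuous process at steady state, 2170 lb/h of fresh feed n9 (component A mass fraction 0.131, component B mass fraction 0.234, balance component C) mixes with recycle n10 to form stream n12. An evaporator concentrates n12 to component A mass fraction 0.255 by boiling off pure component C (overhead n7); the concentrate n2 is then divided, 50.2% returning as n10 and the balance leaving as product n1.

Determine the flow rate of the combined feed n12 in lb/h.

3294 lb/h

Overall component A balance (none leaves overhead): component A in fresh feed = component A in product, i.e. 2170×0.131 = (1−0.502)·n2·0.255.
n2 = 284.27/(0.255×0.498) = 2238.5 lb/h.
Recycle n10 = 0.502×2238.5 = 1123.7 lb/h.
Combined feed n12 = 2170 + 1123.7 = 3293.7 lb/h.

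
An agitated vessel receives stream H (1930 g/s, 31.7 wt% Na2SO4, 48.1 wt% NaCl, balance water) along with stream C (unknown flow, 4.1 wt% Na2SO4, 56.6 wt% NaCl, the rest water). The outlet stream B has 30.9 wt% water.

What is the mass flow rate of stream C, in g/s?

2458 g/s

Let C be the unknown flow. Total out = 1930 + C.
water balance: 389.86 + 0.393·C = 0.309·(1930 + C)
(0.393 − 0.309)·C = 0.309×1930 − 389.86 = 206.51
C = 206.51 / 0.084 = 2458.5 g/s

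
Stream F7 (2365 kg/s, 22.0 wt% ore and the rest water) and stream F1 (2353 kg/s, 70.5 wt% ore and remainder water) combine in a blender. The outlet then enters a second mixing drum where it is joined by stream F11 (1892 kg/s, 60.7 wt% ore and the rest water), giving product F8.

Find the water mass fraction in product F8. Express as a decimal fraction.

0.497

Overall, product flow = 6610 kg/s.
water in = 2365×0.780 + 2353×0.295 + 1892×0.393 = 3282.4 kg/s.
water fraction in F8 = 0.497.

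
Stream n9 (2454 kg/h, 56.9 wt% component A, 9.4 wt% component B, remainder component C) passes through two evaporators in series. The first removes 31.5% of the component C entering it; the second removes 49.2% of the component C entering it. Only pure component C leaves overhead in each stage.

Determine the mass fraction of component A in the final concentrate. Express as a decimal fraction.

0.729

component C in feed = 2454×0.337 = 827 kg/h.
After stage 1: component C left = (1−0.315)×827 = 566.49; stream total = 2193.5 kg/h.
After stage 2: component C left = (1−0.492)×566.49 = 287.78; final concentrate = 1914.8 kg/h.
component A fraction = 1396.3/1914.8 = 0.729.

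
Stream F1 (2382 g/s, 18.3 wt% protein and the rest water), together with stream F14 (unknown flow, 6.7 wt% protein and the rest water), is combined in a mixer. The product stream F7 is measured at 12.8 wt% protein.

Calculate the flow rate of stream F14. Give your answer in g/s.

2148 g/s

Let F14 be the unknown flow. Total out = 2382 + F14.
protein balance: 435.91 + 0.067·F14 = 0.128·(2382 + F14)
(0.067 − 0.128)·F14 = 0.128×2382 − 435.91 = -131.01
F14 = -131.01 / -0.061 = 2147.7 g/s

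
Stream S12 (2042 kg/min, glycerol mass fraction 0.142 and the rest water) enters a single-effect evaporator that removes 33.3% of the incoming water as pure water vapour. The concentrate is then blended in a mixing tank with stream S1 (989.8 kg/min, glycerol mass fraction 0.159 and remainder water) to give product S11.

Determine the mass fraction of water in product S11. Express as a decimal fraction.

0.817

Vapour removed = 0.333×0.858×2042 = 583.43 kg/min; concentrate = 1458.6 kg/min.
water reaching the mixer = 1168.6 (from concentrate) + 989.8×0.841 = 2001 kg/min.
Product flow = 1458.6 + 989.8 = 2448.4 kg/min; water fraction = 0.817.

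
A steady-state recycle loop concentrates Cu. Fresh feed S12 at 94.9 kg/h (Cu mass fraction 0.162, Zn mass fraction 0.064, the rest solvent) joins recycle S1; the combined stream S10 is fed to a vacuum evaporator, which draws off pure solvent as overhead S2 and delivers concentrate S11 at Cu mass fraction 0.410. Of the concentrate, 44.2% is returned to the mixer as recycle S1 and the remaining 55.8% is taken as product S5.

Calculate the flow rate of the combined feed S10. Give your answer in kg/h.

Overall Cu balance (none leaves overhead): Cu in fresh feed = Cu in product, i.e. 94.9×0.162 = (1−0.442)·S11·0.410.
S11 = 15.374/(0.410×0.558) = 67.199 kg/h.
Recycle S1 = 0.442×67.199 = 29.702 kg/h.
Combined feed S10 = 94.9 + 29.702 = 124.6 kg/h.

124.6 kg/h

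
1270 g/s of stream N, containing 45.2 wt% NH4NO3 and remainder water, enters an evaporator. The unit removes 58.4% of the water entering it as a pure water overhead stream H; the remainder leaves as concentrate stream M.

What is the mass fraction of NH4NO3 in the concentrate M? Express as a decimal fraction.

0.665

NH4NO3 is not removed: 1270×0.452 = 574.04 g/s of NH4NO3 enters M.
water entering = 1270×0.548 = 695.96 g/s; overhead removed = 0.584×695.96 = 406.44 g/s.
Concentrate = 1270 − 406.44 = 863.56 g/s.
Mass fraction = 574.04/863.56 = 0.665.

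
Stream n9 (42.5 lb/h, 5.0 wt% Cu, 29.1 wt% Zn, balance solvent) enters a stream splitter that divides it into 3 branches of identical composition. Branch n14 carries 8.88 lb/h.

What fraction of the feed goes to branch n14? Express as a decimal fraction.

Fraction to n14 = 8.88/42.5 = 0.2089.

0.209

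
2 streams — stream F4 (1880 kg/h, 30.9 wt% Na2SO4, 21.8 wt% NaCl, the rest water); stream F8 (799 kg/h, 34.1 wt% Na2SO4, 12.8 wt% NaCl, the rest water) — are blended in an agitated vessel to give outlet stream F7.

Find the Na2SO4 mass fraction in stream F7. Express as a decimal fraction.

0.319

Total flow out = 1880 + 799 = 2679 kg/h.
Na2SO4 in = 1880×0.309 + 799×0.341 = 853.38 kg/h.
Na2SO4 mass fraction in F7 = 853.38/2679 = 0.319.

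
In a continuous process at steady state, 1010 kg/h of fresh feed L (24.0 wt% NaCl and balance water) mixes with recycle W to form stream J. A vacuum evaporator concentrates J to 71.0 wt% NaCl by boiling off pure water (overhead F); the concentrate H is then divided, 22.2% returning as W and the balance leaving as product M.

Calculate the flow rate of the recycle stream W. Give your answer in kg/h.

Overall NaCl balance (none leaves overhead): NaCl in fresh feed = NaCl in product, i.e. 1010×0.240 = (1−0.222)·H·0.710.
H = 242.4/(0.710×0.778) = 438.83 kg/h.
Recycle W = 0.222×438.83 = 97.42 kg/h.

97.42 kg/h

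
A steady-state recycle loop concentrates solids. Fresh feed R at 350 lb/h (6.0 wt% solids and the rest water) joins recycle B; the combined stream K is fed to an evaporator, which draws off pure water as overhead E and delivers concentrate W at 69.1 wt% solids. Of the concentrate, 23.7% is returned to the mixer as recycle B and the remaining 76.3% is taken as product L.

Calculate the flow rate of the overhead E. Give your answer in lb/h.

319.6 lb/h

Overall solids balance (none leaves overhead): solids in fresh feed = solids in product, i.e. 350×0.060 = (1−0.237)·W·0.691.
W = 21/(0.691×0.763) = 39.831 lb/h.
Recycle B = 0.237×39.831 = 9.4398 lb/h.
Combined feed K = 350 + 9.4398 = 359.44 lb/h.
Overhead E = K − W = 359.44 − 39.831 = 319.61 lb/h.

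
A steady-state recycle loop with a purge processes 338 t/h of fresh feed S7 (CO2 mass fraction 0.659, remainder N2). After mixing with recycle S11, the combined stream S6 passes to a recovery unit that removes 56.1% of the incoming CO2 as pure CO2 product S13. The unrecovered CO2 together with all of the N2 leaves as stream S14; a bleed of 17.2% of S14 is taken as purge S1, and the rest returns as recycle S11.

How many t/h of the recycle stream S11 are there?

N2 enters only via S7 and leaves only via the purge: 338×0.341 = 0.172×(N2 in S14), and the recovery unit passes all N2, so N2 in S6 = N2 in S14 = 670.1 t/h.
CO2 in S6: m_A = 338×0.659 + (1−0.172)·(1−0.561)·m_A, so m_A = 222.74/0.6365 = 349.94 t/h.
S14 = (1−0.561)×349.94 + 670.1 = 823.73 t/h.
Recycle S11 = (1−0.172)×823.73 = 682.05 t/h.

682 t/h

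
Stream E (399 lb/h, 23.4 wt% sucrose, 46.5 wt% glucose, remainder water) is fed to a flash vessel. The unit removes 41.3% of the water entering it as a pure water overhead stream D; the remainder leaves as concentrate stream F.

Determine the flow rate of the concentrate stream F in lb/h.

349.4 lb/h

water entering = 399×0.301 = 120.1 lb/h; overhead removed = 0.413×120.1 = 49.601 lb/h.
Concentrate = 399 − 49.601 = 349.4 lb/h.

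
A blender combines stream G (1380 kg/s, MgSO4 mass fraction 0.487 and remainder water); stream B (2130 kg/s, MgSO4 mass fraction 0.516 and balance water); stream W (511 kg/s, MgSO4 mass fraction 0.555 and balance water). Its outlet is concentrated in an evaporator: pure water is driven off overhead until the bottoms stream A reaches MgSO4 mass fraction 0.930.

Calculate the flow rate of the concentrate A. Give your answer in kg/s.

MgSO4 entering = 1380×0.487 + 2130×0.516 + 511×0.555 = 2054.7 kg/s.
All MgSO4 reports to A, so A = 2054.7/0.930 = 2209.4 kg/s.

2209 kg/s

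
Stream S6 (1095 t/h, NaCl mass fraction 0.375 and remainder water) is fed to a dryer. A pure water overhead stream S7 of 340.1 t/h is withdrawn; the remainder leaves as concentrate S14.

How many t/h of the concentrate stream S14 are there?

754.9 t/h

Concentrate = 1095 − 340.1 = 754.9 t/h.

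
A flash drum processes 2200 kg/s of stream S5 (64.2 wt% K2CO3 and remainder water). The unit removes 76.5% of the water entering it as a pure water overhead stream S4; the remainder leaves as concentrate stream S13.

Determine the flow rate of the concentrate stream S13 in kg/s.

water entering = 2200×0.358 = 787.6 kg/s; overhead removed = 0.765×787.6 = 602.51 kg/s.
Concentrate = 2200 − 602.51 = 1597.5 kg/s.

1597 kg/s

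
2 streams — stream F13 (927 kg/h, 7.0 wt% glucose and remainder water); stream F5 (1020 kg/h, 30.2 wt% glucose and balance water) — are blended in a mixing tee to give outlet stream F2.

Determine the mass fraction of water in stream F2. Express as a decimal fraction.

Total flow out = 927 + 1020 = 1947 kg/h.
water in = 927×0.930 + 1020×0.698 = 1574.1 kg/h.
water mass fraction in F2 = 1574.1/1947 = 0.808.

0.808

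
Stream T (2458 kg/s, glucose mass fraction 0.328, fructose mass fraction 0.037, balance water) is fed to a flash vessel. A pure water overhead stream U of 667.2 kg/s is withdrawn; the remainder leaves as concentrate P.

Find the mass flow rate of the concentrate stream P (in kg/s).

Concentrate = 2458 − 667.2 = 1790.8 kg/s.

1791 kg/s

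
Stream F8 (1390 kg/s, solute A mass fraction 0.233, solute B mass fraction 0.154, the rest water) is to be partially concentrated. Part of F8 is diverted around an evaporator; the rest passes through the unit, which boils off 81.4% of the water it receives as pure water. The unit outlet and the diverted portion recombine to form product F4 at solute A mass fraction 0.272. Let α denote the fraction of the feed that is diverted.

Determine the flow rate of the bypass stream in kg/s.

All 1390×0.233 = 323.87 kg/s of solute A reaches F4, so F4 = 323.87/0.272 = 1190.7 kg/s and vapour = 199.3 kg/s.
The evaporator receives (1−α)·1390 of feed at 0.613 water and removes 0.814 of that water:
0.814×0.613×(1−α)×1390 = 199.3
(1−α) = 199.3/693.58 = 0.2873;  α = 0.7127.
Bypass flow = 0.7127×1390 = 990.58 kg/s.

990.6 kg/s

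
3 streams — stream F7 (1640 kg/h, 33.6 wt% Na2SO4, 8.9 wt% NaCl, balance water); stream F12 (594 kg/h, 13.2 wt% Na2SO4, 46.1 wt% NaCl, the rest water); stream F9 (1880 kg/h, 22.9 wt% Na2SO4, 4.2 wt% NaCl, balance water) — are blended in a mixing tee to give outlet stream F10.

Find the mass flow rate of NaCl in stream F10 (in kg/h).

498.8 kg/h

NaCl out = NaCl in = 1640×0.089 + 594×0.461 + 1880×0.042 = 498.75 kg/h.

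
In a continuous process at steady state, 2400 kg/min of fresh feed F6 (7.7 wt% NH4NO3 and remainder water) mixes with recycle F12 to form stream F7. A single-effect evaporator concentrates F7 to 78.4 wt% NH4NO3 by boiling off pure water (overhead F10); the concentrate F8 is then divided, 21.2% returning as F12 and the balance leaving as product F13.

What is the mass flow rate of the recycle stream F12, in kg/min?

Overall NH4NO3 balance (none leaves overhead): NH4NO3 in fresh feed = NH4NO3 in product, i.e. 2400×0.077 = (1−0.212)·F8·0.784.
F8 = 184.8/(0.784×0.788) = 299.13 kg/min.
Recycle F12 = 0.212×299.13 = 63.416 kg/min.

63.42 kg/min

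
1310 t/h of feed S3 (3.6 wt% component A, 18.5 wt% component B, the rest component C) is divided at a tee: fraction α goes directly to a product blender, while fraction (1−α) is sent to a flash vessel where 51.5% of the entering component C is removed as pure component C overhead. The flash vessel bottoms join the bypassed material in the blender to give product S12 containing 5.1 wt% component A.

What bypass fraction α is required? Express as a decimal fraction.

0.267

All 1310×0.036 = 47.16 t/h of component A reaches S12, so S12 = 47.16/0.051 = 924.71 t/h and vapour = 385.29 t/h.
The evaporator receives (1−α)·1310 of feed at 0.779 component C and removes 0.515 of that component C:
0.515×0.779×(1−α)×1310 = 385.29
(1−α) = 385.29/525.55 = 0.7331;  α = 0.2669.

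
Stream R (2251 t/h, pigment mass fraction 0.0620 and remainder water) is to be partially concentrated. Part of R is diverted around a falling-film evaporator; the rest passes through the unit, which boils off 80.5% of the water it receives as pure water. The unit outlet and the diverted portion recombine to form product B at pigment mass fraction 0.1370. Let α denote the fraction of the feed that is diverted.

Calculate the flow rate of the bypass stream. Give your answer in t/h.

619 t/h

All 2251×0.062 = 139.56 t/h of pigment reaches B, so B = 139.56/0.137 = 1018.7 t/h and vapour = 1232.3 t/h.
The evaporator receives (1−α)·2251 of feed at 0.938 water and removes 0.805 of that water:
0.805×0.938×(1−α)×2251 = 1232.3
(1−α) = 1232.3/1699.7 = 0.7250;  α = 0.2750.
Bypass flow = 0.2750×2251 = 619.01 t/h.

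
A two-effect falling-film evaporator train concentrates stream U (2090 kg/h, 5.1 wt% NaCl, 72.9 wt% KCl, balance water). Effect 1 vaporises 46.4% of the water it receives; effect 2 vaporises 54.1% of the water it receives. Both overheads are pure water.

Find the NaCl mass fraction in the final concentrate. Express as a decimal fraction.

water in feed = 2090×0.220 = 459.8 kg/h.
After stage 1: water left = (1−0.464)×459.8 = 246.45; stream total = 1876.7 kg/h.
After stage 2: water left = (1−0.541)×246.45 = 113.12; final concentrate = 1743.3 kg/h.
NaCl fraction = 106.59/1743.3 = 0.061.

0.061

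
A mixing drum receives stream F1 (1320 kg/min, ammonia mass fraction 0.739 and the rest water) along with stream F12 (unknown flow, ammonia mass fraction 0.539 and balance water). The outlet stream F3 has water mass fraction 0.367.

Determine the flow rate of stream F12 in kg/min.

1489 kg/min

Let F12 be the unknown flow. Total out = 1320 + F12.
water balance: 344.52 + 0.461·F12 = 0.367·(1320 + F12)
(0.461 − 0.367)·F12 = 0.367×1320 − 344.52 = 139.92
F12 = 139.92 / 0.094 = 1488.5 kg/min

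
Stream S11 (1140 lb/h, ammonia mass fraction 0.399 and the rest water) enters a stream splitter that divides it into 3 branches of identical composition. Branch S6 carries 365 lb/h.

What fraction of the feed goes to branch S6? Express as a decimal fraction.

0.320

Fraction to S6 = 365/1140 = 0.3202.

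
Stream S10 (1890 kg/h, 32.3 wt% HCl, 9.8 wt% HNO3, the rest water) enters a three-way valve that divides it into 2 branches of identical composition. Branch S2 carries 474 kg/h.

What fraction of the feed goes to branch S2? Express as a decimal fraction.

Fraction to S2 = 474/1890 = 0.2508.

0.251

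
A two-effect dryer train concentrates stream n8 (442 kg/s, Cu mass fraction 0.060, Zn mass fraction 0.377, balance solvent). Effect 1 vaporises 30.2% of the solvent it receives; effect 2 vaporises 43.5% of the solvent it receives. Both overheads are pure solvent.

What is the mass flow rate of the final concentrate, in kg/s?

solvent in feed = 442×0.563 = 248.85 kg/s.
After stage 1: solvent left = (1−0.302)×248.85 = 173.69; stream total = 366.85 kg/s.
After stage 2: solvent left = (1−0.435)×173.69 = 98.137; final concentrate = 291.29 kg/s.

291.3 kg/s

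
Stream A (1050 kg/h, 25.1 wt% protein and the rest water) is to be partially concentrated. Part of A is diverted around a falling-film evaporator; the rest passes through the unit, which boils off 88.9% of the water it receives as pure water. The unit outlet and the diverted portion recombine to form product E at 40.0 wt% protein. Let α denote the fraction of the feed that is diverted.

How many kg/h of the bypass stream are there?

All 1050×0.251 = 263.55 kg/h of protein reaches E, so E = 263.55/0.400 = 658.88 kg/h and vapour = 391.12 kg/h.
The evaporator receives (1−α)·1050 of feed at 0.749 water and removes 0.889 of that water:
0.889×0.749×(1−α)×1050 = 391.12
(1−α) = 391.12/699.15 = 0.5594;  α = 0.4406.
Bypass flow = 0.4406×1050 = 462.6 kg/h.

462.6 kg/h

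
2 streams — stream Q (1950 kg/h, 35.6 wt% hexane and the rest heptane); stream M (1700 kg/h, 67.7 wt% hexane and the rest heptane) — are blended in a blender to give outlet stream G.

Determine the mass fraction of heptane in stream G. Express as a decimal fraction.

Total flow out = 1950 + 1700 = 3650 kg/h.
heptane in = 1950×0.644 + 1700×0.323 = 1804.9 kg/h.
heptane mass fraction in G = 1804.9/3650 = 0.494.

0.494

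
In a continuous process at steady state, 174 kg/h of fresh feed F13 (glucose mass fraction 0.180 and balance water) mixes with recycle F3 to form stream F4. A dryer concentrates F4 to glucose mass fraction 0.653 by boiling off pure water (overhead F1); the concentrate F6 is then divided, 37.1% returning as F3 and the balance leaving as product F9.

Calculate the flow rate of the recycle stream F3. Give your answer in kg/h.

28.29 kg/h

Overall glucose balance (none leaves overhead): glucose in fresh feed = glucose in product, i.e. 174×0.180 = (1−0.371)·F6·0.653.
F6 = 31.32/(0.653×0.629) = 76.253 kg/h.
Recycle F3 = 0.371×76.253 = 28.29 kg/h.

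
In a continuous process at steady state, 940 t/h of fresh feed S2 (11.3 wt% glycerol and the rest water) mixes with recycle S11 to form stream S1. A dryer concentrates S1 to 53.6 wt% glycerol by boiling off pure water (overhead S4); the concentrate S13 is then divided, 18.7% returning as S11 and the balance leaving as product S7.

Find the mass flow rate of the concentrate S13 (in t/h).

243.8 t/h

Overall glycerol balance (none leaves overhead): glycerol in fresh feed = glycerol in product, i.e. 940×0.113 = (1−0.187)·S13·0.536.
S13 = 106.22/(0.536×0.813) = 243.75 t/h.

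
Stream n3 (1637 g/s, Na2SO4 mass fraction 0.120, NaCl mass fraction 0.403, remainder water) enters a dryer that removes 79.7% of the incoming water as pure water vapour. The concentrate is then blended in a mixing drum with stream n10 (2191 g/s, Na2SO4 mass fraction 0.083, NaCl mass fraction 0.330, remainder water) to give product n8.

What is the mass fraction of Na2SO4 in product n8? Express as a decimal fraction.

0.118

Vapour removed = 0.797×0.477×1637 = 622.34 g/s; concentrate = 1014.7 g/s.
Na2SO4 reaching the mixer = 196.44 (from concentrate) + 2191×0.083 = 378.29 g/s.
Product flow = 1014.7 + 2191 = 3205.7 g/s; Na2SO4 fraction = 0.118.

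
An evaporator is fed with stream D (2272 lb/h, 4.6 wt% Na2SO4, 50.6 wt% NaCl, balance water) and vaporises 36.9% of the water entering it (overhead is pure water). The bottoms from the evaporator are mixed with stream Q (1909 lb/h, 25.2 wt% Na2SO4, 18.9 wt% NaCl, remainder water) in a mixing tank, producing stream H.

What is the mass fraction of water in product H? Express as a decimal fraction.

0.4492

Vapour removed = 0.369×0.448×2272 = 375.59 lb/h; concentrate = 1896.4 lb/h.
water reaching the mixer = 642.27 (from concentrate) + 1909×0.559 = 1709.4 lb/h.
Product flow = 1896.4 + 1909 = 3805.4 lb/h; water fraction = 0.4492.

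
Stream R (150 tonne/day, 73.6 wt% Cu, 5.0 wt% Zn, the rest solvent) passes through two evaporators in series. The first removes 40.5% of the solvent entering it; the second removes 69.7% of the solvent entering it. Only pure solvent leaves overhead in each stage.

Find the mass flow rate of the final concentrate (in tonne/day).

123.7 tonne/day

solvent in feed = 150×0.214 = 32.1 tonne/day.
After stage 1: solvent left = (1−0.405)×32.1 = 19.099; stream total = 137 tonne/day.
After stage 2: solvent left = (1−0.697)×19.099 = 5.7871; final concentrate = 123.69 tonne/day.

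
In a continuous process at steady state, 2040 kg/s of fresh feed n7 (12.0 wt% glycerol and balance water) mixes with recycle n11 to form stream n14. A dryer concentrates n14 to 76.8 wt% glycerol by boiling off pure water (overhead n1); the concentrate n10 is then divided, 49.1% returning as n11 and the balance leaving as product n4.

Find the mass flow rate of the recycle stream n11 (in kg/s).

307.5 kg/s

Overall glycerol balance (none leaves overhead): glycerol in fresh feed = glycerol in product, i.e. 2040×0.120 = (1−0.491)·n10·0.768.
n10 = 244.8/(0.768×0.509) = 626.23 kg/s.
Recycle n11 = 0.491×626.23 = 307.48 kg/s.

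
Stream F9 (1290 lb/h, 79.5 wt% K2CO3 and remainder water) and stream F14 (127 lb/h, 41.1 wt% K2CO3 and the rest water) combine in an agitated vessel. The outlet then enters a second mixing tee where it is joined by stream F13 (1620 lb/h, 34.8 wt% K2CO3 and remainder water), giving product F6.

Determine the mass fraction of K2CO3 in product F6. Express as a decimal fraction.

0.541

Overall, product flow = 3037 lb/h.
K2CO3 in = 1290×0.795 + 127×0.411 + 1620×0.348 = 1641.5 lb/h.
K2CO3 fraction in F6 = 0.541.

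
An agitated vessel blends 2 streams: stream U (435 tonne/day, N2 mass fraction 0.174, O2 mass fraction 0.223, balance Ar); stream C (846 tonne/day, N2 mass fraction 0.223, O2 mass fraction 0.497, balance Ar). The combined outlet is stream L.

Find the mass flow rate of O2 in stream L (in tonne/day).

O2 out = O2 in = 435×0.223 + 846×0.497 = 517.47 tonne/day.

517.5 tonne/day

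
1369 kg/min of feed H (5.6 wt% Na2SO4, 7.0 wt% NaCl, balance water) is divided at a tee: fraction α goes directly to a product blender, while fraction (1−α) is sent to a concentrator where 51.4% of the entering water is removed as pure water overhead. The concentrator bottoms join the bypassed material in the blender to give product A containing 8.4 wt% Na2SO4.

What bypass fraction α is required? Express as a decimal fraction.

All 1369×0.056 = 76.664 kg/min of Na2SO4 reaches A, so A = 76.664/0.084 = 912.67 kg/min and vapour = 456.33 kg/min.
The evaporator receives (1−α)·1369 of feed at 0.874 water and removes 0.514 of that water:
0.514×0.874×(1−α)×1369 = 456.33
(1−α) = 456.33/615 = 0.7420;  α = 0.2580.

0.258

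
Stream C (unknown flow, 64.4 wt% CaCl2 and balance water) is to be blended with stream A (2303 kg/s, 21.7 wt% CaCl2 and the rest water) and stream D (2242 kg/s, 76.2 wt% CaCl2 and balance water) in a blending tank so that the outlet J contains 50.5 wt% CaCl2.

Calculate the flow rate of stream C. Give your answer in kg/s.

Let C be the unknown flow. Total out = 4545 + C.
CaCl2 balance: 2208.2 + 0.644·C = 0.505·(4545 + C)
(0.644 − 0.505)·C = 0.505×4545 − 2208.2 = 87.07
C = 87.07 / 0.139 = 626.4 kg/s

626.4 kg/s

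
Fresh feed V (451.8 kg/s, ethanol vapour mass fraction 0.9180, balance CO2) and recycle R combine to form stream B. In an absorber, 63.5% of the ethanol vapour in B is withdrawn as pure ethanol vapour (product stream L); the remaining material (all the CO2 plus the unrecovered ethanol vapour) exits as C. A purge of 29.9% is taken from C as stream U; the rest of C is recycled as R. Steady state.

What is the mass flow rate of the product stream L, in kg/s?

353.9 kg/s

ethanol vapour in B: m_A = 451.8×0.918 + (1−0.299)·(1−0.635)·m_A, so m_A = 414.75/0.7441 = 557.36 kg/s.
Product L = 0.635×557.36 = 353.92 kg/s.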